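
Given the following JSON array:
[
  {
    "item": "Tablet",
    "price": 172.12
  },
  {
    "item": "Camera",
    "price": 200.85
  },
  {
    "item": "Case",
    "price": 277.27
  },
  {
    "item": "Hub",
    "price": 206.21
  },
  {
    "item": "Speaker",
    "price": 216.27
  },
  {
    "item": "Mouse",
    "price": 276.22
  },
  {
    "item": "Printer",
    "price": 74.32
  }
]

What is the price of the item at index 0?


Array index 0 -> Tablet
price = 172.12

ANSWER: 172.12


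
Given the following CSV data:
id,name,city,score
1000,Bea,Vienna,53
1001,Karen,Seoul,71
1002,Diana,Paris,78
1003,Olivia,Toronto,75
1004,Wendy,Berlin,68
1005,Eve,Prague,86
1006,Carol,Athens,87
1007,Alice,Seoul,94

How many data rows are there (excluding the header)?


Counting rows (excluding header):
Header: id,name,city,score
Data rows: 8

ANSWER: 8


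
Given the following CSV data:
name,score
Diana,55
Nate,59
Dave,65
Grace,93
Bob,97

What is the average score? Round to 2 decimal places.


Scores: 55, 59, 65, 93, 97
Sum = 369
Count = 5
Average = 369 / 5 = 73.80

ANSWER: 73.80


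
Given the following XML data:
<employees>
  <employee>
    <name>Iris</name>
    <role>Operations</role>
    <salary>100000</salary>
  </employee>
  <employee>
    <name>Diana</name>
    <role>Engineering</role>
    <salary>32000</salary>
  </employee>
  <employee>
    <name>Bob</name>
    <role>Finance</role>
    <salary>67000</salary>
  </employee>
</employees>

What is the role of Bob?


Searching for <employee> with <name>Bob</name>
Found at position 3
<role>Finance</role>

ANSWER: Finance


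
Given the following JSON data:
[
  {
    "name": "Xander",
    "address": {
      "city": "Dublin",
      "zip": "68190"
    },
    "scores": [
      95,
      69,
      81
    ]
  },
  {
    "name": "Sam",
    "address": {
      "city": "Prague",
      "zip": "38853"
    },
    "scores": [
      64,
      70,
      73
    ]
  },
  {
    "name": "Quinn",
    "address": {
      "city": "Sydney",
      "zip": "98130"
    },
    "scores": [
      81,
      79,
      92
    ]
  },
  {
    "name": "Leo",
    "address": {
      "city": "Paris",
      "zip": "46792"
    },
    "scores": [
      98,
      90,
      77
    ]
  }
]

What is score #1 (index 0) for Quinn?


Path: records[2].scores[0]
Value: 81

ANSWER: 81


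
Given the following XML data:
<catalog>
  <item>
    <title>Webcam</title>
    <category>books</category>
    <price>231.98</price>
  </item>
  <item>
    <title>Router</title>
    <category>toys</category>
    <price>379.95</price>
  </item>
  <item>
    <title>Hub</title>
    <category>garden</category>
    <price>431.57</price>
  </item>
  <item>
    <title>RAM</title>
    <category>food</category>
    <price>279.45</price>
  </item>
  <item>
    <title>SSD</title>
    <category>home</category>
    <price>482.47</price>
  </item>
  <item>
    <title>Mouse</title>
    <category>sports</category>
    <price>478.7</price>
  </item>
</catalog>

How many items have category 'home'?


Scanning <item> elements for <category>home</category>:
  Item 5: SSD -> MATCH
Count: 1

ANSWER: 1


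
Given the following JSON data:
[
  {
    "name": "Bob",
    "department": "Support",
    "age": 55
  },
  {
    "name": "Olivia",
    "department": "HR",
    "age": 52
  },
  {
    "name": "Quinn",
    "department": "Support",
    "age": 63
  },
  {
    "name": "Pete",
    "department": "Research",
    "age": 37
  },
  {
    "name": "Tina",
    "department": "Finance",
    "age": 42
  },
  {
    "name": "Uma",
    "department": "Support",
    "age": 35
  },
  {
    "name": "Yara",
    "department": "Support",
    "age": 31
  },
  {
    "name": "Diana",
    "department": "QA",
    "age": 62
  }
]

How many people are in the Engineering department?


Scanning records for department = Engineering
  No matches found
Count: 0

ANSWER: 0


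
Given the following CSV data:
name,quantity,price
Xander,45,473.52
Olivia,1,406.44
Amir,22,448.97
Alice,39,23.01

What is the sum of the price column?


Values in 'price' column:
  Row 1: 473.52
  Row 2: 406.44
  Row 3: 448.97
  Row 4: 23.01
Sum = 473.52 + 406.44 + 448.97 + 23.01 = 1351.94

ANSWER: 1351.94


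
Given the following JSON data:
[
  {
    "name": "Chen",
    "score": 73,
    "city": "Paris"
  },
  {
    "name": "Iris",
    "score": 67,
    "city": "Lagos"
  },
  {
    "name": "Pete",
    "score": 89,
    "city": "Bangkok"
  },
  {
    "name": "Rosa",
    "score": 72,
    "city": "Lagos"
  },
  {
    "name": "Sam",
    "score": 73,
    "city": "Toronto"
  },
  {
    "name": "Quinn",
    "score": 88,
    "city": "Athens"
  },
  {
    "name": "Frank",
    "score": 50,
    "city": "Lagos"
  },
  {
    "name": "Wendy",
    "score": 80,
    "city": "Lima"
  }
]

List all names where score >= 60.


Filtering records where score >= 60:
  Chen (score=73) -> YES
  Iris (score=67) -> YES
  Pete (score=89) -> YES
  Rosa (score=72) -> YES
  Sam (score=73) -> YES
  Quinn (score=88) -> YES
  Frank (score=50) -> no
  Wendy (score=80) -> YES


ANSWER: Chen, Iris, Pete, Rosa, Sam, Quinn, Wendy


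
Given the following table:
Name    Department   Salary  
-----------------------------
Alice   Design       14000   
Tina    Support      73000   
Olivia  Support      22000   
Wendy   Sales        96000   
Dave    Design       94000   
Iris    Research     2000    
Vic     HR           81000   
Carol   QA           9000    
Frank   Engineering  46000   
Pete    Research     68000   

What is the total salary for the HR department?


HR department members:
  Vic: 81000
Total = 81000 = 81000

ANSWER: 81000


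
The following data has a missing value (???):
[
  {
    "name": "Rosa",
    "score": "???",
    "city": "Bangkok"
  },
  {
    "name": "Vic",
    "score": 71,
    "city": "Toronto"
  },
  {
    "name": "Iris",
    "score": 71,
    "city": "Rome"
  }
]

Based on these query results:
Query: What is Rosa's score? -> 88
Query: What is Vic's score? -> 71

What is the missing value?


The missing value is Rosa's score
From query: Rosa's score = 88

ANSWER: 88


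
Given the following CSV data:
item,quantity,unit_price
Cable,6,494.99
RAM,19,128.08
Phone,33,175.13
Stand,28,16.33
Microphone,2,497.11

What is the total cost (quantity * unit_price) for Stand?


Row: Stand
quantity = 28
unit_price = 16.33
total = 28 * 16.33 = 457.24

ANSWER: 457.24


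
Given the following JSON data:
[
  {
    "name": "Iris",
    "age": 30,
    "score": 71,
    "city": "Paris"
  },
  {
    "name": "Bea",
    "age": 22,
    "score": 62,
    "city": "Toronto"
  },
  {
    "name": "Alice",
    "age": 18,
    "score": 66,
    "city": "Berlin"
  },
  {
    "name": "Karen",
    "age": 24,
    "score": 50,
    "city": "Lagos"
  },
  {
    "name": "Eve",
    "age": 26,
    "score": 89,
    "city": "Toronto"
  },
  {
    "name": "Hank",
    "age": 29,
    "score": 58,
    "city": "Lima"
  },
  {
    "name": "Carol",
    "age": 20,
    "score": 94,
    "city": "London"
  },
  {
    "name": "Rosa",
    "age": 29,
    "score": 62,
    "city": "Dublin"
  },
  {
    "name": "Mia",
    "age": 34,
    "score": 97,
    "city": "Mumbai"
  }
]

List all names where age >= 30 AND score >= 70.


Checking both conditions:
  Iris (age=30, score=71) -> YES
  Bea (age=22, score=62) -> no
  Alice (age=18, score=66) -> no
  Karen (age=24, score=50) -> no
  Eve (age=26, score=89) -> no
  Hank (age=29, score=58) -> no
  Carol (age=20, score=94) -> no
  Rosa (age=29, score=62) -> no
  Mia (age=34, score=97) -> YES


ANSWER: Iris, Mia


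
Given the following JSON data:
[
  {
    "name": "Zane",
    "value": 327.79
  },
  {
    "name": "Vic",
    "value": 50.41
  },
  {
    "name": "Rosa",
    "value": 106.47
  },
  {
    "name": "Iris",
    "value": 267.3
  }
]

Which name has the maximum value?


Comparing values:
  Zane: 327.79
  Vic: 50.41
  Rosa: 106.47
  Iris: 267.3
Maximum: Zane (327.79)

ANSWER: Zane


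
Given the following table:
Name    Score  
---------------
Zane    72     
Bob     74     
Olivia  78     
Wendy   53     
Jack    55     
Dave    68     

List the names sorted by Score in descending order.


Sorting by Score (descending):
  Olivia: 78
  Bob: 74
  Zane: 72
  Dave: 68
  Jack: 55
  Wendy: 53


ANSWER: Olivia, Bob, Zane, Dave, Jack, Wendy


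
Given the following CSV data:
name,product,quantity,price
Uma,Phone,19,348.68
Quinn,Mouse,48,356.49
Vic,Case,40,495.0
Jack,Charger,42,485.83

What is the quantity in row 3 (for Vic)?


Row 3: Vic
Column 'quantity' = 40

ANSWER: 40


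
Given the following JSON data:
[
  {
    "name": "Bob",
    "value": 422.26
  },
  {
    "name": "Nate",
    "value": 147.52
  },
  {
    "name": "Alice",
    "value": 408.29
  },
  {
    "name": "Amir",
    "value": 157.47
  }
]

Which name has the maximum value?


Comparing values:
  Bob: 422.26
  Nate: 147.52
  Alice: 408.29
  Amir: 157.47
Maximum: Bob (422.26)

ANSWER: Bob


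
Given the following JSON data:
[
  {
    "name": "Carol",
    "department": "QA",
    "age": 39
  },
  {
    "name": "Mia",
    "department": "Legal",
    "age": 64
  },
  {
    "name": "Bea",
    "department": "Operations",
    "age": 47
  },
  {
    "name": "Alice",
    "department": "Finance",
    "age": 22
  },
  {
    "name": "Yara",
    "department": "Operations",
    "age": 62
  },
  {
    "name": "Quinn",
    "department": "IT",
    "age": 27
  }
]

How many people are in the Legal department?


Scanning records for department = Legal
  Record 1: Mia
Count: 1

ANSWER: 1


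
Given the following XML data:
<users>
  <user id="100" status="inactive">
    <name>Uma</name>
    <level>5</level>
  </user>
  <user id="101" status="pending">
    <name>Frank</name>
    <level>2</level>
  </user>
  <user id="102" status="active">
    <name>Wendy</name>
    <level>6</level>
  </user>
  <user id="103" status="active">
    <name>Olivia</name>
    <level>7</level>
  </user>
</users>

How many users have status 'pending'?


Counting users with status='pending':
  Frank (id=101) -> MATCH
Count: 1

ANSWER: 1


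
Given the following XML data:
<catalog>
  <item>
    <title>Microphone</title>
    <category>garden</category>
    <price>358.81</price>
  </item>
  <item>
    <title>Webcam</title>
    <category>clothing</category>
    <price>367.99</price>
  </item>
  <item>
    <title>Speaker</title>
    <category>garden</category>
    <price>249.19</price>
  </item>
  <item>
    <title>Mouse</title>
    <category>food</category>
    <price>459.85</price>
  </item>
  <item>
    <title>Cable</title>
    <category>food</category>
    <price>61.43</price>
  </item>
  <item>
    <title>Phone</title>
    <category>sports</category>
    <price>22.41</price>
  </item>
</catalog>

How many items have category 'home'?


Scanning <item> elements for <category>home</category>:
Count: 0

ANSWER: 0


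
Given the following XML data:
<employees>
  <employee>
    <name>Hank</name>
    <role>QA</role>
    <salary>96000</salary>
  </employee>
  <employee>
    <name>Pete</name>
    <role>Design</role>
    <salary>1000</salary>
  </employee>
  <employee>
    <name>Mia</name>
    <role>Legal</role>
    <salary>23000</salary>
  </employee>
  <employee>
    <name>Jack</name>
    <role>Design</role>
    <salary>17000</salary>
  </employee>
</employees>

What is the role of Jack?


Searching for <employee> with <name>Jack</name>
Found at position 4
<role>Design</role>

ANSWER: Design


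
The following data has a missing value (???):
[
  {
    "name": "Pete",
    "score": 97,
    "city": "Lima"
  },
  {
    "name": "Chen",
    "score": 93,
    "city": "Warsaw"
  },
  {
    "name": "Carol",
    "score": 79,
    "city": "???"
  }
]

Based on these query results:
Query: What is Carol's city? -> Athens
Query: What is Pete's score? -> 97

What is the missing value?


The missing value is Carol's city
From query: Carol's city = Athens

ANSWER: Athens


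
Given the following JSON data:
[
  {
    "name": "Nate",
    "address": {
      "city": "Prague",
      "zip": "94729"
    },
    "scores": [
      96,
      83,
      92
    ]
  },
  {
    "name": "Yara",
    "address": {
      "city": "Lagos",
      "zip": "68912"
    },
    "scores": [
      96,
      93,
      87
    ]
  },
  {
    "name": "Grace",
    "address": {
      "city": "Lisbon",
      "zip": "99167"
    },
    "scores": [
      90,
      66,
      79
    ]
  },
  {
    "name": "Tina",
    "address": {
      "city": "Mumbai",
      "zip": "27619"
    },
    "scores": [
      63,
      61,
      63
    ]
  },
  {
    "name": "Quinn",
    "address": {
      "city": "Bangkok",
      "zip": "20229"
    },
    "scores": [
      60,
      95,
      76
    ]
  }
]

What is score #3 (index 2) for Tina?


Path: records[3].scores[2]
Value: 63

ANSWER: 63


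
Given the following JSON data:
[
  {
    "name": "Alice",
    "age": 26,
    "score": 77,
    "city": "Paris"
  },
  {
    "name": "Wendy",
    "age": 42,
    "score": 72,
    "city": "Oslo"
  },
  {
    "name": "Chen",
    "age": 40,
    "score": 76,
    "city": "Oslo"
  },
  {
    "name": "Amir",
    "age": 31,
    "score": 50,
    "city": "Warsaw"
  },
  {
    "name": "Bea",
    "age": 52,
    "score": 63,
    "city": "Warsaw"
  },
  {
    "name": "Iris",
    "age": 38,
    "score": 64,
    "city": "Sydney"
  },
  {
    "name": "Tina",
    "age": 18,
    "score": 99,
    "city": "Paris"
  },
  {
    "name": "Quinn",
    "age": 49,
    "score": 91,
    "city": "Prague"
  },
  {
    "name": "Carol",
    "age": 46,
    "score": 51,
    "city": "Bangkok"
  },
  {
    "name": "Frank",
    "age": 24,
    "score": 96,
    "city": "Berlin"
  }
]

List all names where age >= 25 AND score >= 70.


Checking both conditions:
  Alice (age=26, score=77) -> YES
  Wendy (age=42, score=72) -> YES
  Chen (age=40, score=76) -> YES
  Amir (age=31, score=50) -> no
  Bea (age=52, score=63) -> no
  Iris (age=38, score=64) -> no
  Tina (age=18, score=99) -> no
  Quinn (age=49, score=91) -> YES
  Carol (age=46, score=51) -> no
  Frank (age=24, score=96) -> no


ANSWER: Alice, Wendy, Chen, Quinn


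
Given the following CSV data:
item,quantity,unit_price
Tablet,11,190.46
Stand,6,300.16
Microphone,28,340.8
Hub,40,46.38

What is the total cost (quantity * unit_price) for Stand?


Row: Stand
quantity = 6
unit_price = 300.16
total = 6 * 300.16 = 1800.96

ANSWER: 1800.96


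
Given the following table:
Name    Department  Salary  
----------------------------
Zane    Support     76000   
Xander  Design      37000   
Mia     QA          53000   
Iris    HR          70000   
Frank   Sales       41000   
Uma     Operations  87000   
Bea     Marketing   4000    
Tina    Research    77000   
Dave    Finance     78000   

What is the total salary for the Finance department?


Finance department members:
  Dave: 78000
Total = 78000 = 78000

ANSWER: 78000


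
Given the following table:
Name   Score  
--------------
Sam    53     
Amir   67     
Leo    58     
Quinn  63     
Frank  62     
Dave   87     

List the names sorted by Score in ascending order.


Sorting by Score (ascending):
  Sam: 53
  Leo: 58
  Frank: 62
  Quinn: 63
  Amir: 67
  Dave: 87


ANSWER: Sam, Leo, Frank, Quinn, Amir, Dave


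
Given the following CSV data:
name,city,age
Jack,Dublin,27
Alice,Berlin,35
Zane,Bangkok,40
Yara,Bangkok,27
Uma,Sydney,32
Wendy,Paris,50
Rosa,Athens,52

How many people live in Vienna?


Scanning city column for 'Vienna':
Total matches: 0

ANSWER: 0


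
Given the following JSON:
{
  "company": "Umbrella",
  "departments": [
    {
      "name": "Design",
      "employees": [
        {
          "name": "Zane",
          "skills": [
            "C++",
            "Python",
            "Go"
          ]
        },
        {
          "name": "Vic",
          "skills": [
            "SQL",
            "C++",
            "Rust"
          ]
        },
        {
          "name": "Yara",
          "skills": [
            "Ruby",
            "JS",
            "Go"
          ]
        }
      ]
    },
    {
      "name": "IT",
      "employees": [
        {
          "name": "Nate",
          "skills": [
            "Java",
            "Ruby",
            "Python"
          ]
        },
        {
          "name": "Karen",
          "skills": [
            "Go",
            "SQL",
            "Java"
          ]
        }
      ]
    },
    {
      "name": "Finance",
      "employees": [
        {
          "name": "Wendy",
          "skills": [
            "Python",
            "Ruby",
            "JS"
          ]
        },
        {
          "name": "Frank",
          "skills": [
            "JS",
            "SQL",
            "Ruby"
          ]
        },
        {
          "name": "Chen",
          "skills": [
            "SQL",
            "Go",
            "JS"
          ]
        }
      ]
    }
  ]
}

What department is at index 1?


Path: departments[1].name
Value: IT

ANSWER: IT


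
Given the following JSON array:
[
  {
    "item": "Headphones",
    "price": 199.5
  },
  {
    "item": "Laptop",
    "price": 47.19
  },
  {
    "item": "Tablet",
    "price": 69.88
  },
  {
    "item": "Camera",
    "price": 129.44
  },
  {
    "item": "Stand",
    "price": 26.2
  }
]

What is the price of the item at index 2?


Array index 2 -> Tablet
price = 69.88

ANSWER: 69.88


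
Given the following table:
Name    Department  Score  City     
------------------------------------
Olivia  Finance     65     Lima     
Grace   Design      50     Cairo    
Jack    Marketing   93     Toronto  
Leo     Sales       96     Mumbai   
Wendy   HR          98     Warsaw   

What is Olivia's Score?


Row 1: Olivia
Score = 65

ANSWER: 65


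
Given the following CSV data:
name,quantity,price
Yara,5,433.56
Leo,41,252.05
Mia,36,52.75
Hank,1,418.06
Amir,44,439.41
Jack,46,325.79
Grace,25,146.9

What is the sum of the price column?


Values in 'price' column:
  Row 1: 433.56
  Row 2: 252.05
  Row 3: 52.75
  Row 4: 418.06
  Row 5: 439.41
  Row 6: 325.79
  Row 7: 146.9
Sum = 433.56 + 252.05 + 52.75 + 418.06 + 439.41 + 325.79 + 146.9 = 2068.52

ANSWER: 2068.52


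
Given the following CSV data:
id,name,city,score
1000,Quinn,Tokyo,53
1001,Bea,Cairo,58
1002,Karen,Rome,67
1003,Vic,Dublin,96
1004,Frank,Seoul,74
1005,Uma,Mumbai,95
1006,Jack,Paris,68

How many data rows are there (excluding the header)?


Counting rows (excluding header):
Header: id,name,city,score
Data rows: 7

ANSWER: 7


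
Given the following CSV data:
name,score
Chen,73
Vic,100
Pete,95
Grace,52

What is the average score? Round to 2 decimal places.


Scores: 73, 100, 95, 52
Sum = 320
Count = 4
Average = 320 / 4 = 80.00

ANSWER: 80.00


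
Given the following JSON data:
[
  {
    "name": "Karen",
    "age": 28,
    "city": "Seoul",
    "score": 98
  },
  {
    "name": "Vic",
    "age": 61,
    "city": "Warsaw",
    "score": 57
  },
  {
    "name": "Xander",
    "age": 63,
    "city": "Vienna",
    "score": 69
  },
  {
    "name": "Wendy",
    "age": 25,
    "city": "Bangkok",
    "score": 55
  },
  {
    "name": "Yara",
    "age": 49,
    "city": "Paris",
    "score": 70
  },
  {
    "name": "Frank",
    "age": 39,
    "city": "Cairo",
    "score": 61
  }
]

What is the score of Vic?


Looking up record where name = Vic
Record index: 1
Field 'score' = 57

ANSWER: 57


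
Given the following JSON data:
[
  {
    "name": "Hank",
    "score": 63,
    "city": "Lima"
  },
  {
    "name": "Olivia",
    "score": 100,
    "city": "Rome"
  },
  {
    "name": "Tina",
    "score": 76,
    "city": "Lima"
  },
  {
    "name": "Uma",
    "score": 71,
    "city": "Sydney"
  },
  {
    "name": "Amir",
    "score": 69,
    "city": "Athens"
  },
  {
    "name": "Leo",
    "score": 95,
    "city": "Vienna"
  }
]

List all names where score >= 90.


Filtering records where score >= 90:
  Hank (score=63) -> no
  Olivia (score=100) -> YES
  Tina (score=76) -> no
  Uma (score=71) -> no
  Amir (score=69) -> no
  Leo (score=95) -> YES


ANSWER: Olivia, Leo


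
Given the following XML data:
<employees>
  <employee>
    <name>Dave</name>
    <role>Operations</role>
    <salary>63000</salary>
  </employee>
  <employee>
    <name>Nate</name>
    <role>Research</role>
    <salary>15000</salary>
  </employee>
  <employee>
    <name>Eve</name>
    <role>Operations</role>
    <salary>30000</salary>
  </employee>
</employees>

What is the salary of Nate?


Searching for <employee> with <name>Nate</name>
Found at position 2
<salary>15000</salary>

ANSWER: 15000


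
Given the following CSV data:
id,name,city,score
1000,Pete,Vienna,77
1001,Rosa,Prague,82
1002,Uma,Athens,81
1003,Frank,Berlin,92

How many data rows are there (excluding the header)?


Counting rows (excluding header):
Header: id,name,city,score
Data rows: 4

ANSWER: 4


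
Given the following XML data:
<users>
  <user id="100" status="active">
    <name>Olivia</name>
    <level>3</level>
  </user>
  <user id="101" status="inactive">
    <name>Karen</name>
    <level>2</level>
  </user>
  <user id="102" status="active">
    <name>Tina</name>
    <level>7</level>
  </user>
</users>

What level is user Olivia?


Finding user: Olivia
<level>3</level>

ANSWER: 3


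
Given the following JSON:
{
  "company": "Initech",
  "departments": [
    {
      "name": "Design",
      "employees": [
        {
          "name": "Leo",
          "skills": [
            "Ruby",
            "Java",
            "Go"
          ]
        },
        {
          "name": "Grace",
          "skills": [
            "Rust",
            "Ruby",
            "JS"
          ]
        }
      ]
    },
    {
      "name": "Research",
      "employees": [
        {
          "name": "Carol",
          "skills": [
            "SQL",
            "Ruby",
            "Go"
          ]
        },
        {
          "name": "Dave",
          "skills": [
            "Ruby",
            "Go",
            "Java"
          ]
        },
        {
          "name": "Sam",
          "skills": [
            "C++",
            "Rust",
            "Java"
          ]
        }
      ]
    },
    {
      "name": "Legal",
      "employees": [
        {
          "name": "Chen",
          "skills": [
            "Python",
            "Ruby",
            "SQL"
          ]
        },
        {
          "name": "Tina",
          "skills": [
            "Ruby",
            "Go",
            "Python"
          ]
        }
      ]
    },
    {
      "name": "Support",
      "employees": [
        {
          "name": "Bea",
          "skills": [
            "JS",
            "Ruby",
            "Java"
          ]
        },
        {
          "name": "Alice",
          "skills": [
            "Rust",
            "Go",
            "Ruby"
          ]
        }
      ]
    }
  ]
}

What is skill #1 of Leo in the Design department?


Path: departments[0].employees[0].skills[0]
Value: Ruby

ANSWER: Ruby


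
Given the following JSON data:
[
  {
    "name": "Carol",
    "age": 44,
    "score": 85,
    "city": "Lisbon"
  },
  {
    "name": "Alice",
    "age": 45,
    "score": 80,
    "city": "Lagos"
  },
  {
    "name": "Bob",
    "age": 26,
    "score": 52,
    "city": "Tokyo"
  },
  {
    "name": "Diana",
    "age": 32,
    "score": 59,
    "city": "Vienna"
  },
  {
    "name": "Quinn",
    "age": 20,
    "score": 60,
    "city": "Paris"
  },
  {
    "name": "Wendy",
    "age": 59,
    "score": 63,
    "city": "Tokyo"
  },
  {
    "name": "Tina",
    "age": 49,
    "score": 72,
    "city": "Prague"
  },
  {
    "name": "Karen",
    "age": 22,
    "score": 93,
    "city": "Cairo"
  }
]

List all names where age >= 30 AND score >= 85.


Checking both conditions:
  Carol (age=44, score=85) -> YES
  Alice (age=45, score=80) -> no
  Bob (age=26, score=52) -> no
  Diana (age=32, score=59) -> no
  Quinn (age=20, score=60) -> no
  Wendy (age=59, score=63) -> no
  Tina (age=49, score=72) -> no
  Karen (age=22, score=93) -> no


ANSWER: Carol


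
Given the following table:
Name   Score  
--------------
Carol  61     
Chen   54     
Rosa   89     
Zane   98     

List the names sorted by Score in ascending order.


Sorting by Score (ascending):
  Chen: 54
  Carol: 61
  Rosa: 89
  Zane: 98


ANSWER: Chen, Carol, Rosa, Zane


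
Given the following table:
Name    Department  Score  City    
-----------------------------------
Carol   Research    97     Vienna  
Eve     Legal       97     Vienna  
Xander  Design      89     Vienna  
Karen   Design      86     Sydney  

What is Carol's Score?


Row 1: Carol
Score = 97

ANSWER: 97


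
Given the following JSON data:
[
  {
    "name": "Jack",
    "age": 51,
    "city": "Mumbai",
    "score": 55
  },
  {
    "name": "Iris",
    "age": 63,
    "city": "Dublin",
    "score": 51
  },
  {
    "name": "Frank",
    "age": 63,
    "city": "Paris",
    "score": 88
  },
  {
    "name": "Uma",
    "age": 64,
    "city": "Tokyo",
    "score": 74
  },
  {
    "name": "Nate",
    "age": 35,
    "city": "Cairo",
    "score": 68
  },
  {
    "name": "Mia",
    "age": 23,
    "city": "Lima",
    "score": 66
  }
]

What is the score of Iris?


Looking up record where name = Iris
Record index: 1
Field 'score' = 51

ANSWER: 51


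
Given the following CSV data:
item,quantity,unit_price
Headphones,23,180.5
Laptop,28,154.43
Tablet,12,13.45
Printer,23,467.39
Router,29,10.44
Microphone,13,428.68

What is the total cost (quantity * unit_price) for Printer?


Row: Printer
quantity = 23
unit_price = 467.39
total = 23 * 467.39 = 10749.97

ANSWER: 10749.97


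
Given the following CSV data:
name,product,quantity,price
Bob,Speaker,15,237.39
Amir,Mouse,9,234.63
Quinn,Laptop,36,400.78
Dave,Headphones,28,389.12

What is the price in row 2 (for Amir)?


Row 2: Amir
Column 'price' = 234.63

ANSWER: 234.63


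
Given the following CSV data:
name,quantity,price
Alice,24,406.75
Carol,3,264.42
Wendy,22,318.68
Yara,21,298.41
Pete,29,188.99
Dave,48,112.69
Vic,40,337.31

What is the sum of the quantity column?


Values in 'quantity' column:
  Row 1: 24
  Row 2: 3
  Row 3: 22
  Row 4: 21
  Row 5: 29
  Row 6: 48
  Row 7: 40
Sum = 24 + 3 + 22 + 21 + 29 + 48 + 40 = 187

ANSWER: 187


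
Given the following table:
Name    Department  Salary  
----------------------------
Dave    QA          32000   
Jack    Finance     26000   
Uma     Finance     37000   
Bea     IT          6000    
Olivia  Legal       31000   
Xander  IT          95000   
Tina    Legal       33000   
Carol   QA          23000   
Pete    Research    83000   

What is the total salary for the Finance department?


Finance department members:
  Jack: 26000
  Uma: 37000
Total = 26000 + 37000 = 63000

ANSWER: 63000


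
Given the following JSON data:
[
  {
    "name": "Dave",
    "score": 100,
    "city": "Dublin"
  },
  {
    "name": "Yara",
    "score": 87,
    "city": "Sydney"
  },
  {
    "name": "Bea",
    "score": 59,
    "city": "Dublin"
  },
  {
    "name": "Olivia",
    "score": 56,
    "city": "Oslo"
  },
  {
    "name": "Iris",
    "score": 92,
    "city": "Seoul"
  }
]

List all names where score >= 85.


Filtering records where score >= 85:
  Dave (score=100) -> YES
  Yara (score=87) -> YES
  Bea (score=59) -> no
  Olivia (score=56) -> no
  Iris (score=92) -> YES


ANSWER: Dave, Yara, Iris


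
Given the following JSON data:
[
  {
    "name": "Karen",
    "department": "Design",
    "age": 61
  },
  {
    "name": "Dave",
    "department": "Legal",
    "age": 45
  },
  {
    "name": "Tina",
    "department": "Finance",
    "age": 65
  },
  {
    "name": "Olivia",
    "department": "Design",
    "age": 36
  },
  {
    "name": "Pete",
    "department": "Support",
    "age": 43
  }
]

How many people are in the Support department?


Scanning records for department = Support
  Record 4: Pete
Count: 1

ANSWER: 1


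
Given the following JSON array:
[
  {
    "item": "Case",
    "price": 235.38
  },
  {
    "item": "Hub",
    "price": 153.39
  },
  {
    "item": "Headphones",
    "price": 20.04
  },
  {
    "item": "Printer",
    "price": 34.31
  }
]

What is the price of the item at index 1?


Array index 1 -> Hub
price = 153.39

ANSWER: 153.39


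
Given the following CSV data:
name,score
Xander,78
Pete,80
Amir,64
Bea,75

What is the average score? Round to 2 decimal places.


Scores: 78, 80, 64, 75
Sum = 297
Count = 4
Average = 297 / 4 = 74.25

ANSWER: 74.25


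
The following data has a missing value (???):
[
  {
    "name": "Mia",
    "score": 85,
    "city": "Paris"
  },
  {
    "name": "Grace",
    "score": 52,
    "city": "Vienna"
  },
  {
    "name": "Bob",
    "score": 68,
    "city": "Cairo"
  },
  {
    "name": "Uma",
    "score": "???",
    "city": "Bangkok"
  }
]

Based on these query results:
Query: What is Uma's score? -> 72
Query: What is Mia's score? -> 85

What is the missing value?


The missing value is Uma's score
From query: Uma's score = 72

ANSWER: 72


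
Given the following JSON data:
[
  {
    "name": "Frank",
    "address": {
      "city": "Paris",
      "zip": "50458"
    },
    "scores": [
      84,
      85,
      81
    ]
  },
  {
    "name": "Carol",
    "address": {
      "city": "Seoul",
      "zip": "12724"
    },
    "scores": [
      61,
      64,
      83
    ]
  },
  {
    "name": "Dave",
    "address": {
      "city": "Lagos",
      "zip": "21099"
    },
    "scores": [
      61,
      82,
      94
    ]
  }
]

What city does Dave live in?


Path: records[2].address.city
Value: Lagos

ANSWER: Lagos


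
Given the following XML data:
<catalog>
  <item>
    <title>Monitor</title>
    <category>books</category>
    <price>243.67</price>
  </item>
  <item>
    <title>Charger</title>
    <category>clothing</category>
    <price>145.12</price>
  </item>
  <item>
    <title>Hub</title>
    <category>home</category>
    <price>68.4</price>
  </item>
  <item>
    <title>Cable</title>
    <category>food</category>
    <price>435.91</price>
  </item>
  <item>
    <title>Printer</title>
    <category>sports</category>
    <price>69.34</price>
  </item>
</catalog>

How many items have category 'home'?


Scanning <item> elements for <category>home</category>:
  Item 3: Hub -> MATCH
Count: 1

ANSWER: 1


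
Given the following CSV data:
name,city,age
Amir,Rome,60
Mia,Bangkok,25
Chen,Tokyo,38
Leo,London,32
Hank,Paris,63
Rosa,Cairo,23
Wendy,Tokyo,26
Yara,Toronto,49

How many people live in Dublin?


Scanning city column for 'Dublin':
Total matches: 0

ANSWER: 0


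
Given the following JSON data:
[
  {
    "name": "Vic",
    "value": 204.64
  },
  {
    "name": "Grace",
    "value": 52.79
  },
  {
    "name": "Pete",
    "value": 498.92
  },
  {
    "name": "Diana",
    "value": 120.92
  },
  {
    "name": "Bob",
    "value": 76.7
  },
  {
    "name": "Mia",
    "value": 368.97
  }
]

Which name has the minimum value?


Comparing values:
  Vic: 204.64
  Grace: 52.79
  Pete: 498.92
  Diana: 120.92
  Bob: 76.7
  Mia: 368.97
Minimum: Grace (52.79)

ANSWER: Grace


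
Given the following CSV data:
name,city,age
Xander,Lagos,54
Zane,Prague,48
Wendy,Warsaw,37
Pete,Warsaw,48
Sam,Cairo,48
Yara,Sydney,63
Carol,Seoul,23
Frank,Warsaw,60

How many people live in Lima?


Scanning city column for 'Lima':
Total matches: 0

ANSWER: 0


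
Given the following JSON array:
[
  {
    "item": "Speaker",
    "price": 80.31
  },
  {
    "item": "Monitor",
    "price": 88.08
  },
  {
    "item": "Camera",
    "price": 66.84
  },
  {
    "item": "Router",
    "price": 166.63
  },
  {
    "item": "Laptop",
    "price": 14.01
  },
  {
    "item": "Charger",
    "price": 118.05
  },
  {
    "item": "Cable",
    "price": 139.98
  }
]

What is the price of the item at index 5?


Array index 5 -> Charger
price = 118.05

ANSWER: 118.05


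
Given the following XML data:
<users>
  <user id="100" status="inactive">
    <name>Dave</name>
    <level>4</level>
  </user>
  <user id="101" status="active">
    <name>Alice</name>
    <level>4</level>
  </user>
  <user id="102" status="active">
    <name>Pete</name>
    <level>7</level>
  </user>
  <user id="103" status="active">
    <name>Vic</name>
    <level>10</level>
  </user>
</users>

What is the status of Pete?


Finding user with name = Pete
user id="102" status="active"

ANSWER: active


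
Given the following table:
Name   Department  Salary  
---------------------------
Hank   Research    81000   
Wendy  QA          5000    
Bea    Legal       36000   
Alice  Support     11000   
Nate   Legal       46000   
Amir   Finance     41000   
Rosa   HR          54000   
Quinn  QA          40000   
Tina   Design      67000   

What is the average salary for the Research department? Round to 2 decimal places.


Research department members:
  Hank: 81000
Sum = 81000
Count = 1
Average = 81000 / 1 = 81000.00

ANSWER: 81000.00


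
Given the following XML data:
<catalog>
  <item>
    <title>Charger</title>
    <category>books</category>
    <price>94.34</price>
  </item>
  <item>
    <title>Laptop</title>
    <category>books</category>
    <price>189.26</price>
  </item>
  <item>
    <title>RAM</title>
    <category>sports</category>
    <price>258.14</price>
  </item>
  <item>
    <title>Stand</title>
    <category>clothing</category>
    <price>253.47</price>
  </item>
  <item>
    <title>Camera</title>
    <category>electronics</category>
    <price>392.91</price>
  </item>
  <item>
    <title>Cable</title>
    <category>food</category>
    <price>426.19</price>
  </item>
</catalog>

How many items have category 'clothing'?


Scanning <item> elements for <category>clothing</category>:
  Item 4: Stand -> MATCH
Count: 1

ANSWER: 1


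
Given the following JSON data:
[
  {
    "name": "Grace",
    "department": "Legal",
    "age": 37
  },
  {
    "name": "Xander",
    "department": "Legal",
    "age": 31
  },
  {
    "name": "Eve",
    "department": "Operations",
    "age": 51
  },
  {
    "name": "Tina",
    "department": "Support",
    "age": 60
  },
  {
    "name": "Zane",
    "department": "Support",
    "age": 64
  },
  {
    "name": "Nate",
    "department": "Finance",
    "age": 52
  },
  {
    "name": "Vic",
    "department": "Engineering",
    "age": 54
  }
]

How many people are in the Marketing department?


Scanning records for department = Marketing
  No matches found
Count: 0

ANSWER: 0


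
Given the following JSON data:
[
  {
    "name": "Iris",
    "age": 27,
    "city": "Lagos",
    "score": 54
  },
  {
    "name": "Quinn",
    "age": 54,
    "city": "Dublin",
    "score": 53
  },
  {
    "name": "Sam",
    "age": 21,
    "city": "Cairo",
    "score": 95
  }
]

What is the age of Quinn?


Looking up record where name = Quinn
Record index: 1
Field 'age' = 54

ANSWER: 54


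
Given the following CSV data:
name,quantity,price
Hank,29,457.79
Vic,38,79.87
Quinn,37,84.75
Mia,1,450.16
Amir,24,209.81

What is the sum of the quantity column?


Values in 'quantity' column:
  Row 1: 29
  Row 2: 38
  Row 3: 37
  Row 4: 1
  Row 5: 24
Sum = 29 + 38 + 37 + 1 + 24 = 129

ANSWER: 129


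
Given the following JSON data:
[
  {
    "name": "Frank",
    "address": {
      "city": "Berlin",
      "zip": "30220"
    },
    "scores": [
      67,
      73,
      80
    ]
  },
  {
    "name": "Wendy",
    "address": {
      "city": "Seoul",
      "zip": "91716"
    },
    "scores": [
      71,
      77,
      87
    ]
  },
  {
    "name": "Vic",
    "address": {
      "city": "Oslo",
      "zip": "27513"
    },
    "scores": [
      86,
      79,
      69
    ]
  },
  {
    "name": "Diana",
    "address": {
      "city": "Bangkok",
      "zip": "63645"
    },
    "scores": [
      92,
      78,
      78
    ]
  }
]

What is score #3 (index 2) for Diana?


Path: records[3].scores[2]
Value: 78

ANSWER: 78


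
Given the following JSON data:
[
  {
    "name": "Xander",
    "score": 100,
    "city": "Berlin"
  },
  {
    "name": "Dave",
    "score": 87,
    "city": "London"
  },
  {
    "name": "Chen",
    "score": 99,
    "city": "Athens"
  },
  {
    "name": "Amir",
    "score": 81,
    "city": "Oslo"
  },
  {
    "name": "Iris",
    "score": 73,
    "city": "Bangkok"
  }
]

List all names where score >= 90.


Filtering records where score >= 90:
  Xander (score=100) -> YES
  Dave (score=87) -> no
  Chen (score=99) -> YES
  Amir (score=81) -> no
  Iris (score=73) -> no


ANSWER: Xander, Chen


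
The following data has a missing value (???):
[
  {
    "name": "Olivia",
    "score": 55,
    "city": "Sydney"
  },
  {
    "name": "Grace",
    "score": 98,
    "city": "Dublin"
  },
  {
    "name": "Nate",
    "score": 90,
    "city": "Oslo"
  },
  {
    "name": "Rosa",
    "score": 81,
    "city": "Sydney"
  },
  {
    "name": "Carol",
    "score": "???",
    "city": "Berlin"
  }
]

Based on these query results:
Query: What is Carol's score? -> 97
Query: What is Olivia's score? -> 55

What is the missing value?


The missing value is Carol's score
From query: Carol's score = 97

ANSWER: 97


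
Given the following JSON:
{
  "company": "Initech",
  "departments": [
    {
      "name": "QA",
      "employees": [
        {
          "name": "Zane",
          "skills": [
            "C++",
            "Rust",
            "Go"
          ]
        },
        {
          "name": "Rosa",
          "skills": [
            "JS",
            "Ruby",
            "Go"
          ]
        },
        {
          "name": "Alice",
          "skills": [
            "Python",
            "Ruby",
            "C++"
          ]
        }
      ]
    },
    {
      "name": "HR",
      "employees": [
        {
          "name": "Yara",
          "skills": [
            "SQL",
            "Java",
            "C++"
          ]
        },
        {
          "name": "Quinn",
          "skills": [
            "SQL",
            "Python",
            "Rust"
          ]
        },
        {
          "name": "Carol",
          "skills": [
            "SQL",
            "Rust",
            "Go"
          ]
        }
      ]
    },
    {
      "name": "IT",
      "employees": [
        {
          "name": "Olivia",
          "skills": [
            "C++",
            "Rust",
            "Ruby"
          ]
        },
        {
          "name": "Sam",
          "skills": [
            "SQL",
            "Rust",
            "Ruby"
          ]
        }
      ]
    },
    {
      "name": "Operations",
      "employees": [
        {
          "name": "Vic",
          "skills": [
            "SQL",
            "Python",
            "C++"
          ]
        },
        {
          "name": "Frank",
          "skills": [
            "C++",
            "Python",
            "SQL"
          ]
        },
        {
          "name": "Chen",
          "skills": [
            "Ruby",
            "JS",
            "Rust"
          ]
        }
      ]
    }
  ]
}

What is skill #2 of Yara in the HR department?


Path: departments[1].employees[0].skills[1]
Value: Java

ANSWER: Java


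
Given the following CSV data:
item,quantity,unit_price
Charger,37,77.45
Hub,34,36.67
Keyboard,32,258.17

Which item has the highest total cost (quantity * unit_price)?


Computing row totals:
  Charger: 2865.65
  Hub: 1246.78
  Keyboard: 8261.44
Maximum: Keyboard (8261.44)

ANSWER: Keyboard


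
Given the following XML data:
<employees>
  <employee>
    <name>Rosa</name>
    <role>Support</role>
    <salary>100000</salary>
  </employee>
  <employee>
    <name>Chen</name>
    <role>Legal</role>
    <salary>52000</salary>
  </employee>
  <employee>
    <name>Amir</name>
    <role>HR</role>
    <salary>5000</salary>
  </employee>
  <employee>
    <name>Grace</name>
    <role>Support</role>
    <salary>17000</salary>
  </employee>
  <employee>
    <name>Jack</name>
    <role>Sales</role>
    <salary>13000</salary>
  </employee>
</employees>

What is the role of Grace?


Searching for <employee> with <name>Grace</name>
Found at position 4
<role>Support</role>

ANSWER: Support


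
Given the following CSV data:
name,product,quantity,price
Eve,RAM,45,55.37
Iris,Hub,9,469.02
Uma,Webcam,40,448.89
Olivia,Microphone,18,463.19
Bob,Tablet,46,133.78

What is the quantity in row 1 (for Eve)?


Row 1: Eve
Column 'quantity' = 45

ANSWER: 45


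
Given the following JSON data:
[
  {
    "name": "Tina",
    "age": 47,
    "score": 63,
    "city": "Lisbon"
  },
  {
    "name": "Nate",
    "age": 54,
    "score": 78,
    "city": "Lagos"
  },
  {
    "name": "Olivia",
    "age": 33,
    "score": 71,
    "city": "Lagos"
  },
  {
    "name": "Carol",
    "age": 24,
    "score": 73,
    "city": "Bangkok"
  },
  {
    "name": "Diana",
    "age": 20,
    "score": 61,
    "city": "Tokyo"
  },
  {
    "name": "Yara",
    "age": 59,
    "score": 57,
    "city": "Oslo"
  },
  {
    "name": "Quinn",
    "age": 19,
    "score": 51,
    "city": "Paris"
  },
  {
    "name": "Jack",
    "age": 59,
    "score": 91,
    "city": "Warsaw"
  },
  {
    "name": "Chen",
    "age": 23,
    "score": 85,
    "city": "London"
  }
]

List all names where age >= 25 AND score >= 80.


Checking both conditions:
  Tina (age=47, score=63) -> no
  Nate (age=54, score=78) -> no
  Olivia (age=33, score=71) -> no
  Carol (age=24, score=73) -> no
  Diana (age=20, score=61) -> no
  Yara (age=59, score=57) -> no
  Quinn (age=19, score=51) -> no
  Jack (age=59, score=91) -> YES
  Chen (age=23, score=85) -> no


ANSWER: Jack
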